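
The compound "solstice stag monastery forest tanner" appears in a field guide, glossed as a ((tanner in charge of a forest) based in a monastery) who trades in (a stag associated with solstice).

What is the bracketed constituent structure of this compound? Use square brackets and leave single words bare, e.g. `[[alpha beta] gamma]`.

The outermost head in the paraphrase is "tanner" (specifically "monastery forest tanner"), modified by "solstice stag".
"solstice stag" → head "stag", modifier "solstice".
"monastery forest tanner" → head "tanner" (specifically "forest tanner"), modifier "monastery".
"forest tanner" → head "tanner", modifier "forest".
Putting it together: [[solstice stag] [monastery [forest tanner]]].

[[solstice stag] [monastery [forest tanner]]]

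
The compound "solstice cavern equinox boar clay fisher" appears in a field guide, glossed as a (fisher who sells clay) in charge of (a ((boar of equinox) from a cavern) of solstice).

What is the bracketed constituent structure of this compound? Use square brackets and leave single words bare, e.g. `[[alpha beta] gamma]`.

The outermost head in the paraphrase is "fisher" (specifically "clay fisher"), modified by "solstice cavern equinox boar".
Inside "solstice cavern equinox boar": head "boar" (specifically "cavern equinox boar"), modifier "solstice".
Inside "cavern equinox boar": head "boar" (specifically "equinox boar"), modifier "cavern".
Inside "equinox boar": head "boar", modifier "equinox".
Inside "clay fisher": head "fisher", modifier "clay".
Putting it together: [[solstice [cavern [equinox boar]]] [clay fisher]].

[[solstice [cavern [equinox boar]]] [clay fisher]]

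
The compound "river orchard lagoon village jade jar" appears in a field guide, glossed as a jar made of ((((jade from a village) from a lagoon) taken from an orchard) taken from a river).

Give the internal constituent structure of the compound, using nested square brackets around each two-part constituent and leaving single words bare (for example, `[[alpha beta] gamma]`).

The outermost head in the paraphrase is "jar", modified by "river orchard lagoon village jade".
"river orchard lagoon village jade" → head "jade" (specifically "orchard lagoon village jade"), modifier "river".
"orchard lagoon village jade" → head "jade" (specifically "lagoon village jade"), modifier "orchard".
"lagoon village jade" → head "jade" (specifically "village jade"), modifier "lagoon".
"village jade" → head "jade", modifier "village".
So the structure is [[river [orchard [lagoon [village jade]]]] jar].

[[river [orchard [lagoon [village jade]]]] jar]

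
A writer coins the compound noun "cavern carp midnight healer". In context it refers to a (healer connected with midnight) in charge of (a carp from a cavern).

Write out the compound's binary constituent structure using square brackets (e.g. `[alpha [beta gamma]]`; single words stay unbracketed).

Overall it is a kind of healer (specifically "midnight healer"); the modifier is "cavern carp".
Inside "cavern carp": head "carp", modifier "cavern".
Inside "midnight healer": head "healer", modifier "midnight".
Putting it together: [[cavern carp] [midnight healer]].

[[cavern carp] [midnight healer]]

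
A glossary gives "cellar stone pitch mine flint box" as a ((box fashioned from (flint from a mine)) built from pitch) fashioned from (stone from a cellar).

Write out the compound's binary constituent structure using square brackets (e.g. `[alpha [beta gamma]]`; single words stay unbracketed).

[[cellar stone] [pitch [[mine flint] box]]]

Whole compound: head "box" (specifically "pitch mine flint box"), modifier "cellar stone".
Within "cellar stone", the head is "stone" and the modifier is "cellar".
Within "pitch mine flint box", the head is "box" (specifically "mine flint box") and the modifier is "pitch".
Within "mine flint box", the head is "box" and the modifier is "mine flint".
Within "mine flint", the head is "flint" and the modifier is "mine".
So the structure is [[cellar stone] [pitch [[mine flint] box]]].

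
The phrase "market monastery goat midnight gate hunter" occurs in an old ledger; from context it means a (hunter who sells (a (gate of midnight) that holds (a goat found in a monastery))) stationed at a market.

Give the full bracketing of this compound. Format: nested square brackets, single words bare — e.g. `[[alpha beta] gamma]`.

[market [[[monastery goat] [midnight gate]] hunter]]

The outermost head in the paraphrase is "hunter" (specifically "monastery goat midnight gate hunter"), modified by "market".
Inside "monastery goat midnight gate hunter": head "hunter", modifier "monastery goat midnight gate".
Inside "monastery goat midnight gate": head "gate" (specifically "midnight gate"), modifier "monastery goat".
Inside "monastery goat": head "goat", modifier "monastery".
Inside "midnight gate": head "gate", modifier "midnight".
So the structure is [market [[[monastery goat] [midnight gate]] hunter]].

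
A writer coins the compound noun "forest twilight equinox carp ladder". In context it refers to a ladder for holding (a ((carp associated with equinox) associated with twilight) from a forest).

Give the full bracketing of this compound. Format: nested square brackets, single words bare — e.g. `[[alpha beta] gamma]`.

Overall it is a kind of ladder; the modifier is "forest twilight equinox carp".
Within "forest twilight equinox carp", the head is "carp" (specifically "twilight equinox carp") and the modifier is "forest".
Within "twilight equinox carp", the head is "carp" (specifically "equinox carp") and the modifier is "twilight".
Within "equinox carp", the head is "carp" and the modifier is "equinox".
Assembled: [[forest [twilight [equinox carp]]] ladder].

[[forest [twilight [equinox carp]]] ladder]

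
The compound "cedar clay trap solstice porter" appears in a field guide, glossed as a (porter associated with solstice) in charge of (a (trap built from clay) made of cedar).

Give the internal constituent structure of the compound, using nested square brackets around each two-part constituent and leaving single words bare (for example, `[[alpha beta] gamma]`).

At the top level: head "porter" (specifically "solstice porter"); modifier "cedar clay trap".
Within "cedar clay trap", the head is "trap" (specifically "clay trap") and the modifier is "cedar".
Within "clay trap", the head is "trap" and the modifier is "clay".
Within "solstice porter", the head is "porter" and the modifier is "solstice".
Assembled: [[cedar [clay trap]] [solstice porter]].

[[cedar [clay trap]] [solstice porter]]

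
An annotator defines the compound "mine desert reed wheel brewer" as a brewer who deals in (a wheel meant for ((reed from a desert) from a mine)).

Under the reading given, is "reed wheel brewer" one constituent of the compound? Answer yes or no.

no

The top-level split is [mine desert reed wheel] [brewer]; the full structure is [[[mine [desert reed]] wheel] brewer].
"reed wheel brewer" straddles a constituent boundary, so it is not a single unit.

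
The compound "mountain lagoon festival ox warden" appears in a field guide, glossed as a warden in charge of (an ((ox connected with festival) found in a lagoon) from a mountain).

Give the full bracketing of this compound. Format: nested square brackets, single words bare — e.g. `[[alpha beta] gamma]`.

[[mountain [lagoon [festival ox]]] warden]

Whole compound: head "warden", modifier "mountain lagoon festival ox".
"mountain lagoon festival ox" → head "ox" (specifically "lagoon festival ox"), modifier "mountain".
"lagoon festival ox" → head "ox" (specifically "festival ox"), modifier "lagoon".
"festival ox" → head "ox", modifier "festival".
Assembled: [[mountain [lagoon [festival ox]]] warden].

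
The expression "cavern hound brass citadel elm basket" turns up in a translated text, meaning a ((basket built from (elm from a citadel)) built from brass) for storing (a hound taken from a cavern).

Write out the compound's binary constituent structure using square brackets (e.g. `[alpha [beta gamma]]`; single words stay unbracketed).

The outermost head in the paraphrase is "basket" (specifically "brass citadel elm basket"), modified by "cavern hound".
"cavern hound" → head "hound", modifier "cavern".
"brass citadel elm basket" → head "basket" (specifically "citadel elm basket"), modifier "brass".
"citadel elm basket" → head "basket", modifier "citadel elm".
"citadel elm" → head "elm", modifier "citadel".
Assembled: [[cavern hound] [brass [[citadel elm] basket]]].

[[cavern hound] [brass [[citadel elm] basket]]]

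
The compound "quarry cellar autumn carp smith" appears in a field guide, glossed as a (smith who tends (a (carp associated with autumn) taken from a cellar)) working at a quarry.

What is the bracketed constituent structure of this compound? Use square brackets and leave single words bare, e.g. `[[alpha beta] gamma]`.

Whole compound: head "smith" (specifically "cellar autumn carp smith"), modifier "quarry".
Within "cellar autumn carp smith", the head is "smith" and the modifier is "cellar autumn carp".
Within "cellar autumn carp", the head is "carp" (specifically "autumn carp") and the modifier is "cellar".
Within "autumn carp", the head is "carp" and the modifier is "autumn".
Putting it together: [quarry [[cellar [autumn carp]] smith]].

[quarry [[cellar [autumn carp]] smith]]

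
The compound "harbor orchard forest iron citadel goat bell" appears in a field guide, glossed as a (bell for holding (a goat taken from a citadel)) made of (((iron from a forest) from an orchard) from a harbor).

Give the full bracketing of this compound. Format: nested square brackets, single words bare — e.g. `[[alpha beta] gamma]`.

[[harbor [orchard [forest iron]]] [[citadel goat] bell]]

At the top level: head "bell" (specifically "citadel goat bell"); modifier "harbor orchard forest iron".
Within "harbor orchard forest iron", the head is "iron" (specifically "orchard forest iron") and the modifier is "harbor".
Within "orchard forest iron", the head is "iron" (specifically "forest iron") and the modifier is "orchard".
Within "forest iron", the head is "iron" and the modifier is "forest".
Within "citadel goat bell", the head is "bell" and the modifier is "citadel goat".
Within "citadel goat", the head is "goat" and the modifier is "citadel".
So the structure is [[harbor [orchard [forest iron]]] [[citadel goat] bell]].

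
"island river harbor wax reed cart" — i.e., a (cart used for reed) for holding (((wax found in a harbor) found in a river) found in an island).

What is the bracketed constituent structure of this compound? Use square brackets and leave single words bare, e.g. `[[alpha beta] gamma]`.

[[island [river [harbor wax]]] [reed cart]]

At the top level: head "cart" (specifically "reed cart"); modifier "island river harbor wax".
Inside "island river harbor wax": head "wax" (specifically "river harbor wax"), modifier "island".
Inside "river harbor wax": head "wax" (specifically "harbor wax"), modifier "river".
Inside "harbor wax": head "wax", modifier "harbor".
Inside "reed cart": head "cart", modifier "reed".
So the structure is [[island [river [harbor wax]]] [reed cart]].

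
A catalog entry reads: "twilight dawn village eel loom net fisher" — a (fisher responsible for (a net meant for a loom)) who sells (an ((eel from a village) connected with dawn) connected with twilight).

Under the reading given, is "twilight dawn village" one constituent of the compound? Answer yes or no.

The top-level split is [twilight dawn village eel] [loom net fisher]; the full structure is [[twilight [dawn [village eel]]] [[loom net] fisher]].
"twilight dawn village" straddles a constituent boundary, so it is not a single unit.

no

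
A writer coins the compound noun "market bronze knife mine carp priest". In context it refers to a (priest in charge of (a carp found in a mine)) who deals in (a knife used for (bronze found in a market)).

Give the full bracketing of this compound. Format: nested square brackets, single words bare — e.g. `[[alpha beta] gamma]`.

Whole compound: head "priest" (specifically "mine carp priest"), modifier "market bronze knife".
Within "market bronze knife", the head is "knife" and the modifier is "market bronze".
Within "market bronze", the head is "bronze" and the modifier is "market".
Within "mine carp priest", the head is "priest" and the modifier is "mine carp".
Within "mine carp", the head is "carp" and the modifier is "mine".
So the structure is [[[market bronze] knife] [[mine carp] priest]].

[[[market bronze] knife] [[mine carp] priest]]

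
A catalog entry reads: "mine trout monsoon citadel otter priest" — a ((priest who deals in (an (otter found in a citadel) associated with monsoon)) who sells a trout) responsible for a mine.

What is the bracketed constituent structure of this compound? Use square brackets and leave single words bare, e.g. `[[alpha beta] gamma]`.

Whole compound: head "priest" (specifically "trout monsoon citadel otter priest"), modifier "mine".
Within "trout monsoon citadel otter priest", the head is "priest" (specifically "monsoon citadel otter priest") and the modifier is "trout".
Within "monsoon citadel otter priest", the head is "priest" and the modifier is "monsoon citadel otter".
Within "monsoon citadel otter", the head is "otter" (specifically "citadel otter") and the modifier is "monsoon".
Within "citadel otter", the head is "otter" and the modifier is "citadel".
Assembled: [mine [trout [[monsoon [citadel otter]] priest]]].

[mine [trout [[monsoon [citadel otter]] priest]]]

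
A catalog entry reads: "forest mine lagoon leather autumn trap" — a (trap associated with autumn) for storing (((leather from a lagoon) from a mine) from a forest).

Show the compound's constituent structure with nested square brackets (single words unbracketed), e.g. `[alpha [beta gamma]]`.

Whole compound: head "trap" (specifically "autumn trap"), modifier "forest mine lagoon leather".
Within "forest mine lagoon leather", the head is "leather" (specifically "mine lagoon leather") and the modifier is "forest".
Within "mine lagoon leather", the head is "leather" (specifically "lagoon leather") and the modifier is "mine".
Within "lagoon leather", the head is "leather" and the modifier is "lagoon".
Within "autumn trap", the head is "trap" and the modifier is "autumn".
So the structure is [[forest [mine [lagoon leather]]] [autumn trap]].

[[forest [mine [lagoon leather]]] [autumn trap]]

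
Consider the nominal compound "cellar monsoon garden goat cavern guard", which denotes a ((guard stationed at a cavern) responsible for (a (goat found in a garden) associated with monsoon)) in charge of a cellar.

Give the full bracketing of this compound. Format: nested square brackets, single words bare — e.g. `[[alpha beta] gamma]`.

[cellar [[monsoon [garden goat]] [cavern guard]]]

Whole compound: head "guard" (specifically "monsoon garden goat cavern guard"), modifier "cellar".
"monsoon garden goat cavern guard" → head "guard" (specifically "cavern guard"), modifier "monsoon garden goat".
"monsoon garden goat" → head "goat" (specifically "garden goat"), modifier "monsoon".
"garden goat" → head "goat", modifier "garden".
"cavern guard" → head "guard", modifier "cavern".
So the structure is [cellar [[monsoon [garden goat]] [cavern guard]]].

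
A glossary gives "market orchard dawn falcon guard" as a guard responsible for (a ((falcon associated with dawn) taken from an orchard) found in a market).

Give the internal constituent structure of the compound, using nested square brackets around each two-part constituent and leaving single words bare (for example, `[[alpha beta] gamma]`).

Whole compound: head "guard", modifier "market orchard dawn falcon".
Inside "market orchard dawn falcon": head "falcon" (specifically "orchard dawn falcon"), modifier "market".
Inside "orchard dawn falcon": head "falcon" (specifically "dawn falcon"), modifier "orchard".
Inside "dawn falcon": head "falcon", modifier "dawn".
Assembled: [[market [orchard [dawn falcon]]] guard].

[[market [orchard [dawn falcon]]] guard]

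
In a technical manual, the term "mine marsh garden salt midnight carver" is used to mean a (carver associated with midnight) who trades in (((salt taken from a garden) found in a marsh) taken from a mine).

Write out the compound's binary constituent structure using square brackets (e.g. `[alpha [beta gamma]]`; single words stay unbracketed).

The outermost head in the paraphrase is "carver" (specifically "midnight carver"), modified by "mine marsh garden salt".
"mine marsh garden salt" → head "salt" (specifically "marsh garden salt"), modifier "mine".
"marsh garden salt" → head "salt" (specifically "garden salt"), modifier "marsh".
"garden salt" → head "salt", modifier "garden".
"midnight carver" → head "carver", modifier "midnight".
So the structure is [[mine [marsh [garden salt]]] [midnight carver]].

[[mine [marsh [garden salt]]] [midnight carver]]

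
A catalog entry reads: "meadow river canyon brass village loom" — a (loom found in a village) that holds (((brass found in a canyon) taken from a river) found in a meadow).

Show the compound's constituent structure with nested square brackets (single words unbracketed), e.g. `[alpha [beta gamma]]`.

[[meadow [river [canyon brass]]] [village loom]]

Whole compound: head "loom" (specifically "village loom"), modifier "meadow river canyon brass".
Inside "meadow river canyon brass": head "brass" (specifically "river canyon brass"), modifier "meadow".
Inside "river canyon brass": head "brass" (specifically "canyon brass"), modifier "river".
Inside "canyon brass": head "brass", modifier "canyon".
Inside "village loom": head "loom", modifier "village".
So the structure is [[meadow [river [canyon brass]]] [village loom]].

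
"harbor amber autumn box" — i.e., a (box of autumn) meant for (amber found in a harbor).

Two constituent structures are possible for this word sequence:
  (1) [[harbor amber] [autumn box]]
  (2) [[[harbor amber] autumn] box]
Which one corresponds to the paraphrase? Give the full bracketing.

The paraphrase's head is the "box" part ("autumn box"); its modifier is "harbor amber".
That top-level split, carried through the inner groups, gives [[harbor amber] [autumn box]].

[[harbor amber] [autumn box]]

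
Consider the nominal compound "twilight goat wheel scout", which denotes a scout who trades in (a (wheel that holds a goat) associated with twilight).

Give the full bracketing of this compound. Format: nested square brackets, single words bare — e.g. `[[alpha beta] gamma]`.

[[twilight [goat wheel]] scout]

At the top level: head "scout"; modifier "twilight goat wheel".
Inside "twilight goat wheel": head "wheel" (specifically "goat wheel"), modifier "twilight".
Inside "goat wheel": head "wheel", modifier "goat".
So the structure is [[twilight [goat wheel]] scout].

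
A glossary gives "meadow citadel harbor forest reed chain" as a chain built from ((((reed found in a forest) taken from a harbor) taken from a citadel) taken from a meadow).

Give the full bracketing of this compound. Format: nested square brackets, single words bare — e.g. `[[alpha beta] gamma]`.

[[meadow [citadel [harbor [forest reed]]]] chain]

Whole compound: head "chain", modifier "meadow citadel harbor forest reed".
Within "meadow citadel harbor forest reed", the head is "reed" (specifically "citadel harbor forest reed") and the modifier is "meadow".
Within "citadel harbor forest reed", the head is "reed" (specifically "harbor forest reed") and the modifier is "citadel".
Within "harbor forest reed", the head is "reed" (specifically "forest reed") and the modifier is "harbor".
Within "forest reed", the head is "reed" and the modifier is "forest".
So the structure is [[meadow [citadel [harbor [forest reed]]]] chain].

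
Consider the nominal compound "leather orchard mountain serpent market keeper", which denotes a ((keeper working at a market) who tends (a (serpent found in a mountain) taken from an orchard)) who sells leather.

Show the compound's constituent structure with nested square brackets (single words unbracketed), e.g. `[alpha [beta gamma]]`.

At the top level: head "keeper" (specifically "orchard mountain serpent market keeper"); modifier "leather".
Within "orchard mountain serpent market keeper", the head is "keeper" (specifically "market keeper") and the modifier is "orchard mountain serpent".
Within "orchard mountain serpent", the head is "serpent" (specifically "mountain serpent") and the modifier is "orchard".
Within "mountain serpent", the head is "serpent" and the modifier is "mountain".
Within "market keeper", the head is "keeper" and the modifier is "market".
So the structure is [leather [[orchard [mountain serpent]] [market keeper]]].

[leather [[orchard [mountain serpent]] [market keeper]]]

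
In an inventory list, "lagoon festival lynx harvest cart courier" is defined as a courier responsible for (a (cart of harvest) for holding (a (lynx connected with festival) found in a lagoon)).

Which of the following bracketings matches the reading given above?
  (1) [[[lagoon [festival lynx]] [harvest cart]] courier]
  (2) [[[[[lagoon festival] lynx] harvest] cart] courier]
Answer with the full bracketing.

The paraphrase's head is the "courier" part ("courier"); its modifier is "lagoon festival lynx harvest cart".
That top-level split, carried through the inner groups, gives [[[lagoon [festival lynx]] [harvest cart]] courier].

[[[lagoon [festival lynx]] [harvest cart]] courier]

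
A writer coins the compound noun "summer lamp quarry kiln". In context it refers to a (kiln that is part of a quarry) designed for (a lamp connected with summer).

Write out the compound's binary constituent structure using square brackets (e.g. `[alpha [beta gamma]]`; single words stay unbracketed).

At the top level: head "kiln" (specifically "quarry kiln"); modifier "summer lamp".
Within "summer lamp", the head is "lamp" and the modifier is "summer".
Within "quarry kiln", the head is "kiln" and the modifier is "quarry".
Assembled: [[summer lamp] [quarry kiln]].

[[summer lamp] [quarry kiln]]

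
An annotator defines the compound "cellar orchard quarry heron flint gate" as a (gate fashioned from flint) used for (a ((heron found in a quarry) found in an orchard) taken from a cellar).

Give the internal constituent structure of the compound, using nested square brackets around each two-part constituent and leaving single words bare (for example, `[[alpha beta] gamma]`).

[[cellar [orchard [quarry heron]]] [flint gate]]

Overall it is a kind of gate (specifically "flint gate"); the modifier is "cellar orchard quarry heron".
"cellar orchard quarry heron" → head "heron" (specifically "orchard quarry heron"), modifier "cellar".
"orchard quarry heron" → head "heron" (specifically "quarry heron"), modifier "orchard".
"quarry heron" → head "heron", modifier "quarry".
"flint gate" → head "gate", modifier "flint".
Assembled: [[cellar [orchard [quarry heron]]] [flint gate]].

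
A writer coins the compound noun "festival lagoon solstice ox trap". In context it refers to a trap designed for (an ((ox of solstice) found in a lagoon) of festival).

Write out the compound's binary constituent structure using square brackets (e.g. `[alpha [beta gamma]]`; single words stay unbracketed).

[[festival [lagoon [solstice ox]]] trap]

Overall it is a kind of trap; the modifier is "festival lagoon solstice ox".
"festival lagoon solstice ox" → head "ox" (specifically "lagoon solstice ox"), modifier "festival".
"lagoon solstice ox" → head "ox" (specifically "solstice ox"), modifier "lagoon".
"solstice ox" → head "ox", modifier "solstice".
Assembled: [[festival [lagoon [solstice ox]]] trap].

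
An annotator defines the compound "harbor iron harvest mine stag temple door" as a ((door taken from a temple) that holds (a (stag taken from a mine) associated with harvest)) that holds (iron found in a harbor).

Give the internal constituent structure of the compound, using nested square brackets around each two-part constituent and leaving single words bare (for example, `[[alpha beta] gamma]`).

[[harbor iron] [[harvest [mine stag]] [temple door]]]

Whole compound: head "door" (specifically "harvest mine stag temple door"), modifier "harbor iron".
"harbor iron" → head "iron", modifier "harbor".
"harvest mine stag temple door" → head "door" (specifically "temple door"), modifier "harvest mine stag".
"harvest mine stag" → head "stag" (specifically "mine stag"), modifier "harvest".
"mine stag" → head "stag", modifier "mine".
"temple door" → head "door", modifier "temple".
Putting it together: [[harbor iron] [[harvest [mine stag]] [temple door]]].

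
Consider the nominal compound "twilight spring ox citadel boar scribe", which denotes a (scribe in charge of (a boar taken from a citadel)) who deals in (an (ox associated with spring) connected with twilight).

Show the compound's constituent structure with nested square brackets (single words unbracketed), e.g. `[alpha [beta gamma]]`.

Overall it is a kind of scribe (specifically "citadel boar scribe"); the modifier is "twilight spring ox".
"twilight spring ox" → head "ox" (specifically "spring ox"), modifier "twilight".
"spring ox" → head "ox", modifier "spring".
"citadel boar scribe" → head "scribe", modifier "citadel boar".
"citadel boar" → head "boar", modifier "citadel".
Assembled: [[twilight [spring ox]] [[citadel boar] scribe]].

[[twilight [spring ox]] [[citadel boar] scribe]]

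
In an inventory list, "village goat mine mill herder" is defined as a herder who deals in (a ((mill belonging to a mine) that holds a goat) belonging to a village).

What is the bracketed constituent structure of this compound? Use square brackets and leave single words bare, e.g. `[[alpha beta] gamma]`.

Whole compound: head "herder", modifier "village goat mine mill".
Inside "village goat mine mill": head "mill" (specifically "goat mine mill"), modifier "village".
Inside "goat mine mill": head "mill" (specifically "mine mill"), modifier "goat".
Inside "mine mill": head "mill", modifier "mine".
Putting it together: [[village [goat [mine mill]]] herder].

[[village [goat [mine mill]]] herder]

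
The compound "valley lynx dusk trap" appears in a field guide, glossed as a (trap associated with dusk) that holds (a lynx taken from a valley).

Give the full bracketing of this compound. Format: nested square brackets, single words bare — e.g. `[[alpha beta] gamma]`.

[[valley lynx] [dusk trap]]

Whole compound: head "trap" (specifically "dusk trap"), modifier "valley lynx".
Within "valley lynx", the head is "lynx" and the modifier is "valley".
Within "dusk trap", the head is "trap" and the modifier is "dusk".
So the structure is [[valley lynx] [dusk trap]].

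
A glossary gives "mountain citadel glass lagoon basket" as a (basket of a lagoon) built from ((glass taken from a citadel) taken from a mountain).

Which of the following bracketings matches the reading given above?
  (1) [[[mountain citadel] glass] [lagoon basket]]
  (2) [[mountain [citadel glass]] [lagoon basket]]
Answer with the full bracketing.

[[mountain [citadel glass]] [lagoon basket]]

The paraphrase's head is the "basket" part ("lagoon basket"); its modifier is "mountain citadel glass".
That top-level split, carried through the inner groups, gives [[mountain [citadel glass]] [lagoon basket]].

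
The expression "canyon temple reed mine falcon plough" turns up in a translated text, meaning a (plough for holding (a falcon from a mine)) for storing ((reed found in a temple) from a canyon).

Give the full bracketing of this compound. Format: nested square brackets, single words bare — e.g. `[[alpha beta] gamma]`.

The outermost head in the paraphrase is "plough" (specifically "mine falcon plough"), modified by "canyon temple reed".
Inside "canyon temple reed": head "reed" (specifically "temple reed"), modifier "canyon".
Inside "temple reed": head "reed", modifier "temple".
Inside "mine falcon plough": head "plough", modifier "mine falcon".
Inside "mine falcon": head "falcon", modifier "mine".
So the structure is [[canyon [temple reed]] [[mine falcon] plough]].

[[canyon [temple reed]] [[mine falcon] plough]]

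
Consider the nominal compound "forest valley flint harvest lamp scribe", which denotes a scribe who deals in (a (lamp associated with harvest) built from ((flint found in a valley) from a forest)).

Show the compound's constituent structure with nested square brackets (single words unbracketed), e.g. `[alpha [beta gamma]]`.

[[[forest [valley flint]] [harvest lamp]] scribe]

Overall it is a kind of scribe; the modifier is "forest valley flint harvest lamp".
"forest valley flint harvest lamp" → head "lamp" (specifically "harvest lamp"), modifier "forest valley flint".
"forest valley flint" → head "flint" (specifically "valley flint"), modifier "forest".
"valley flint" → head "flint", modifier "valley".
"harvest lamp" → head "lamp", modifier "harvest".
So the structure is [[[forest [valley flint]] [harvest lamp]] scribe].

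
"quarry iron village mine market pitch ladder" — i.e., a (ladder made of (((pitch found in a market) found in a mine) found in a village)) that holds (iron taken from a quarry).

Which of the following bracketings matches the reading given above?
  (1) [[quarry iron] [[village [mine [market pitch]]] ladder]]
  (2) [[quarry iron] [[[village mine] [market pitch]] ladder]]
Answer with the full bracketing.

The paraphrase's head is the "ladder" part ("village mine market pitch ladder"); its modifier is "quarry iron".
That top-level split, carried through the inner groups, gives [[quarry iron] [[village [mine [market pitch]]] ladder]].

[[quarry iron] [[village [mine [market pitch]]] ladder]]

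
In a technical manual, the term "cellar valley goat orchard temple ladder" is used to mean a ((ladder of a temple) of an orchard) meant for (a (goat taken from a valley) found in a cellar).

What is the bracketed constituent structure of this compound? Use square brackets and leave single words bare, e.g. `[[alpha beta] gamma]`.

[[cellar [valley goat]] [orchard [temple ladder]]]

Whole compound: head "ladder" (specifically "orchard temple ladder"), modifier "cellar valley goat".
Within "cellar valley goat", the head is "goat" (specifically "valley goat") and the modifier is "cellar".
Within "valley goat", the head is "goat" and the modifier is "valley".
Within "orchard temple ladder", the head is "ladder" (specifically "temple ladder") and the modifier is "orchard".
Within "temple ladder", the head is "ladder" and the modifier is "temple".
So the structure is [[cellar [valley goat]] [orchard [temple ladder]]].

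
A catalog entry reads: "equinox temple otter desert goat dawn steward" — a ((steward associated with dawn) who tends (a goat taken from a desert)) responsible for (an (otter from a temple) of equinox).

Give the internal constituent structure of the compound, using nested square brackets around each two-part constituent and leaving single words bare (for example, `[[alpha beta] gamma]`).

[[equinox [temple otter]] [[desert goat] [dawn steward]]]

Overall it is a kind of steward (specifically "desert goat dawn steward"); the modifier is "equinox temple otter".
Within "equinox temple otter", the head is "otter" (specifically "temple otter") and the modifier is "equinox".
Within "temple otter", the head is "otter" and the modifier is "temple".
Within "desert goat dawn steward", the head is "steward" (specifically "dawn steward") and the modifier is "desert goat".
Within "desert goat", the head is "goat" and the modifier is "desert".
Within "dawn steward", the head is "steward" and the modifier is "dawn".
So the structure is [[equinox [temple otter]] [[desert goat] [dawn steward]]].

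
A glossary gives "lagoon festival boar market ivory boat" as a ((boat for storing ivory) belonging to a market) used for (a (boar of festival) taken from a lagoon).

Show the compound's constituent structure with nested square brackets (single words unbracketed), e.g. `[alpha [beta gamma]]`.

Overall it is a kind of boat (specifically "market ivory boat"); the modifier is "lagoon festival boar".
Within "lagoon festival boar", the head is "boar" (specifically "festival boar") and the modifier is "lagoon".
Within "festival boar", the head is "boar" and the modifier is "festival".
Within "market ivory boat", the head is "boat" (specifically "ivory boat") and the modifier is "market".
Within "ivory boat", the head is "boat" and the modifier is "ivory".
So the structure is [[lagoon [festival boar]] [market [ivory boat]]].

[[lagoon [festival boar]] [market [ivory boat]]]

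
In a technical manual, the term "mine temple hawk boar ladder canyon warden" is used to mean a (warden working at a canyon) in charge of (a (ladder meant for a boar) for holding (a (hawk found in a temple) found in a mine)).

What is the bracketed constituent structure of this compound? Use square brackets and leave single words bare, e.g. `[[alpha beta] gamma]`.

At the top level: head "warden" (specifically "canyon warden"); modifier "mine temple hawk boar ladder".
Within "mine temple hawk boar ladder", the head is "ladder" (specifically "boar ladder") and the modifier is "mine temple hawk".
Within "mine temple hawk", the head is "hawk" (specifically "temple hawk") and the modifier is "mine".
Within "temple hawk", the head is "hawk" and the modifier is "temple".
Within "boar ladder", the head is "ladder" and the modifier is "boar".
Within "canyon warden", the head is "warden" and the modifier is "canyon".
Putting it together: [[[mine [temple hawk]] [boar ladder]] [canyon warden]].

[[[mine [temple hawk]] [boar ladder]] [canyon warden]]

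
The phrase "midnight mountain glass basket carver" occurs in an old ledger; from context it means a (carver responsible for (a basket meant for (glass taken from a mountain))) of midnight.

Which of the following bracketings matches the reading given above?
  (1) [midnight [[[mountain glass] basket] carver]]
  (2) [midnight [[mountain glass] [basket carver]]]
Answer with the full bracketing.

The paraphrase's head is the "carver" part ("mountain glass basket carver"); its modifier is "midnight".
That top-level split, carried through the inner groups, gives [midnight [[[mountain glass] basket] carver]].

[midnight [[[mountain glass] basket] carver]]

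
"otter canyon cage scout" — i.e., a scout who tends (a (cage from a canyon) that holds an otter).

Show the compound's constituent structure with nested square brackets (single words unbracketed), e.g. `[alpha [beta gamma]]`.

Overall it is a kind of scout; the modifier is "otter canyon cage".
Inside "otter canyon cage": head "cage" (specifically "canyon cage"), modifier "otter".
Inside "canyon cage": head "cage", modifier "canyon".
So the structure is [[otter [canyon cage]] scout].

[[otter [canyon cage]] scout]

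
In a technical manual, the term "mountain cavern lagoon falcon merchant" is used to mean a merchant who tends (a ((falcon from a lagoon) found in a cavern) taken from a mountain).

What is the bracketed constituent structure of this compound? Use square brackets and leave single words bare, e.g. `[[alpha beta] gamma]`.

[[mountain [cavern [lagoon falcon]]] merchant]

Overall it is a kind of merchant; the modifier is "mountain cavern lagoon falcon".
"mountain cavern lagoon falcon" → head "falcon" (specifically "cavern lagoon falcon"), modifier "mountain".
"cavern lagoon falcon" → head "falcon" (specifically "lagoon falcon"), modifier "cavern".
"lagoon falcon" → head "falcon", modifier "lagoon".
Assembled: [[mountain [cavern [lagoon falcon]]] merchant].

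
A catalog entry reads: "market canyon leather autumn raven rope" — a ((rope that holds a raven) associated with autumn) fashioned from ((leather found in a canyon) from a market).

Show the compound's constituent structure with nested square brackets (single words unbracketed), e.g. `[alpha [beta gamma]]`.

The outermost head in the paraphrase is "rope" (specifically "autumn raven rope"), modified by "market canyon leather".
Within "market canyon leather", the head is "leather" (specifically "canyon leather") and the modifier is "market".
Within "canyon leather", the head is "leather" and the modifier is "canyon".
Within "autumn raven rope", the head is "rope" (specifically "raven rope") and the modifier is "autumn".
Within "raven rope", the head is "rope" and the modifier is "raven".
Assembled: [[market [canyon leather]] [autumn [raven rope]]].

[[market [canyon leather]] [autumn [raven rope]]]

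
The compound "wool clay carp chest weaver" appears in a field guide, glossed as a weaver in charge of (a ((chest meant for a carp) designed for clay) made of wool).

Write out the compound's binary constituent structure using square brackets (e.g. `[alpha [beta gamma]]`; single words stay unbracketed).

At the top level: head "weaver"; modifier "wool clay carp chest".
Within "wool clay carp chest", the head is "chest" (specifically "clay carp chest") and the modifier is "wool".
Within "clay carp chest", the head is "chest" (specifically "carp chest") and the modifier is "clay".
Within "carp chest", the head is "chest" and the modifier is "carp".
Assembled: [[wool [clay [carp chest]]] weaver].

[[wool [clay [carp chest]]] weaver]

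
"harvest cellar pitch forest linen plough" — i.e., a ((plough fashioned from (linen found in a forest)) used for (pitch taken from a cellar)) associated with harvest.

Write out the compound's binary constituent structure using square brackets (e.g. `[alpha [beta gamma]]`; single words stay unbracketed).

[harvest [[cellar pitch] [[forest linen] plough]]]

The outermost head in the paraphrase is "plough" (specifically "cellar pitch forest linen plough"), modified by "harvest".
Within "cellar pitch forest linen plough", the head is "plough" (specifically "forest linen plough") and the modifier is "cellar pitch".
Within "cellar pitch", the head is "pitch" and the modifier is "cellar".
Within "forest linen plough", the head is "plough" and the modifier is "forest linen".
Within "forest linen", the head is "linen" and the modifier is "forest".
Assembled: [harvest [[cellar pitch] [[forest linen] plough]]].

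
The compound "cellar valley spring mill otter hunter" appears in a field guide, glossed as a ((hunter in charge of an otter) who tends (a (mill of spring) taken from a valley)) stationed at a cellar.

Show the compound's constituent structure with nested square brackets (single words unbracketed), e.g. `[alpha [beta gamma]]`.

[cellar [[valley [spring mill]] [otter hunter]]]

The outermost head in the paraphrase is "hunter" (specifically "valley spring mill otter hunter"), modified by "cellar".
Within "valley spring mill otter hunter", the head is "hunter" (specifically "otter hunter") and the modifier is "valley spring mill".
Within "valley spring mill", the head is "mill" (specifically "spring mill") and the modifier is "valley".
Within "spring mill", the head is "mill" and the modifier is "spring".
Within "otter hunter", the head is "hunter" and the modifier is "otter".
Putting it together: [cellar [[valley [spring mill]] [otter hunter]]].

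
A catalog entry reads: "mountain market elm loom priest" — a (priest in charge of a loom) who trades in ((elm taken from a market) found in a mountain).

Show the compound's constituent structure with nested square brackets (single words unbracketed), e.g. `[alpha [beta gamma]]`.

The outermost head in the paraphrase is "priest" (specifically "loom priest"), modified by "mountain market elm".
Within "mountain market elm", the head is "elm" (specifically "market elm") and the modifier is "mountain".
Within "market elm", the head is "elm" and the modifier is "market".
Within "loom priest", the head is "priest" and the modifier is "loom".
So the structure is [[mountain [market elm]] [loom priest]].

[[mountain [market elm]] [loom priest]]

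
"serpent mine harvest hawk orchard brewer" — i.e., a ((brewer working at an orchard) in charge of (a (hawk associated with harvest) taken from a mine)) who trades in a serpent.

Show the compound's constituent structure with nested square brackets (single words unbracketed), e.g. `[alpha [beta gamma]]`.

[serpent [[mine [harvest hawk]] [orchard brewer]]]

Overall it is a kind of brewer (specifically "mine harvest hawk orchard brewer"); the modifier is "serpent".
"mine harvest hawk orchard brewer" → head "brewer" (specifically "orchard brewer"), modifier "mine harvest hawk".
"mine harvest hawk" → head "hawk" (specifically "harvest hawk"), modifier "mine".
"harvest hawk" → head "hawk", modifier "harvest".
"orchard brewer" → head "brewer", modifier "orchard".
Assembled: [serpent [[mine [harvest hawk]] [orchard brewer]]].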